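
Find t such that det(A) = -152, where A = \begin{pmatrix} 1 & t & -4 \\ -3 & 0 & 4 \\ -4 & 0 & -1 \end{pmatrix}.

t = 8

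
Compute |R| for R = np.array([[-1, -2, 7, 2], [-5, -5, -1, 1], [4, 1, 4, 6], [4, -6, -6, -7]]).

The determinant is -2778.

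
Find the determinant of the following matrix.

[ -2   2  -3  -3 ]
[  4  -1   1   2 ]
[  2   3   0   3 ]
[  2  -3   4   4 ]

The determinant is -16.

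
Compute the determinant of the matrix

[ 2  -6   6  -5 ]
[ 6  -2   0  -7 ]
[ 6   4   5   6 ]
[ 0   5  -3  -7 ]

-4412

Expand along row 2 (it has 1 zero):
  − (6) · M_21   where M_21 = det([-6 6 -5; 4 5 6; 5 -3 -7]) = 635
  + (-2) · M_22   where M_22 = det([2 6 -5; 6 5 6; 0 -3 -7]) = 308
  + (-7) · M_24   where M_24 = det([2 -6 6; 6 4 5; 0 5 -3]) = -2
det = (-1)·(6)·(635) + (+1)·(-2)·(308) + (+1)·(-7)·(-2) = -4412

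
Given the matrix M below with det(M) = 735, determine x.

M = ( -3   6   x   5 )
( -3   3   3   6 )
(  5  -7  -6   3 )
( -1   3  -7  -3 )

Expanding along the column containing x, det(M) is linear in x: det(M) = (48)·x + (783).
Set (48)·x + (783) = 735  ⇒  (48)·x = -48  ⇒  x = -1.

x = -1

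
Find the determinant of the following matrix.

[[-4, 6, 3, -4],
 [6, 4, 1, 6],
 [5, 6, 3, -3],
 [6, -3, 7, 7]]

-3782

Expand along row 1:
  + (-4) · M_11   where M_11 = det([4 1 6; 6 3 -3; -3 7 7]) = 441
  − (6) · M_12   where M_12 = det([6 1 6; 5 3 -3; 6 7 7]) = 301
  + (3) · M_13   where M_13 = det([6 4 6; 5 6 -3; 6 -3 7]) = -320
  − (-4) · M_14   where M_14 = det([6 4 1; 5 6 3; 6 -3 7]) = 187
det = (+1)·(-4)·(441) + (-1)·(6)·(301) + (+1)·(3)·(-320) + (-1)·(-4)·(187) = -3782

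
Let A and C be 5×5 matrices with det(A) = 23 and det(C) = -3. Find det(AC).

det(AC) = det(A)·det(C) = (23)·(-3) = -69

-69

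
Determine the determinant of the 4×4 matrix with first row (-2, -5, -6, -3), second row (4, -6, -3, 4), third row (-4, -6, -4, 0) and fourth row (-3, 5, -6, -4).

Expand along row 3 (it has 1 zero):
  + (-4) · M_31   where M_31 = det([-5 -6 -3; -6 -3 4; 5 -6 -4]) = -309
  − (-6) · M_32   where M_32 = det([-2 -6 -3; 4 -3 4; -3 -6 -4]) = 3
  + (-4) · M_33   where M_33 = det([-2 -5 -3; 4 -6 4; -3 5 -4]) = -34
det = (+1)·(-4)·(-309) + (-1)·(-6)·(3) + (+1)·(-4)·(-34) = 1390

The determinant is 1390.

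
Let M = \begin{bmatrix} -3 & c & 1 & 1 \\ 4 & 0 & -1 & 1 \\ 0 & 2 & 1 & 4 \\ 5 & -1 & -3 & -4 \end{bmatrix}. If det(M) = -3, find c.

Expanding along the column containing c, det(M) is linear in c: det(M) = (-7)·c + (11).
Set (-7)·c + (11) = -3  ⇒  (-7)·c = -14  ⇒  c = 2.

2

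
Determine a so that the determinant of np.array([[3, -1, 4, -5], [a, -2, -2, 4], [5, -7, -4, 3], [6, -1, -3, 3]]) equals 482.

a = 5

Expanding along the row containing a, det(M) is linear in a: det(M) = (10)·a + (432).
Set (10)·a + (432) = 482  ⇒  (10)·a = 50  ⇒  a = 5.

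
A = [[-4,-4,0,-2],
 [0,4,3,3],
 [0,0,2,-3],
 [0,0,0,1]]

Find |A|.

A is upper triangular, so det(A) is the product of the diagonal entries:
det = (-4) · (4) · (2) · (1) = -32

-32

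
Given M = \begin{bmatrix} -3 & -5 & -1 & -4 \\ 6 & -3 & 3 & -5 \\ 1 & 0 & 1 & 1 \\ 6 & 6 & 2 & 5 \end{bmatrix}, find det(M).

|M| = 37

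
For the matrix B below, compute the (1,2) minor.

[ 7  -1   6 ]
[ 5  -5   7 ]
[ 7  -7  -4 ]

The minor is -69.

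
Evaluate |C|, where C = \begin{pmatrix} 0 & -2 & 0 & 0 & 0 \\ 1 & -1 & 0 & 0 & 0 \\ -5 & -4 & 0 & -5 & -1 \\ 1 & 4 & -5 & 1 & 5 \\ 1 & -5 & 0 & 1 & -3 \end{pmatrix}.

|C| = 160

C is block lower-triangular with a 2×2 block and a 3×3 block on the diagonal, so its determinant equals the product of the determinants of the diagonal blocks.
det of the 2×2 block = 2
det of the 3×3 block = 80
det = (2)·(80) = 160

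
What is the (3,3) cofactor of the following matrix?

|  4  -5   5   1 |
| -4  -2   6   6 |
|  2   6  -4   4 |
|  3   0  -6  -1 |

The cofactor is -56.

Delete row 3 and column 3; the remaining 3×3 submatrix is [4 -5 1; -4 -2 6; 3 0 -1].
Its determinant is -56.
The cofactor carries sign (−1)^(3+3) = +1, so C_{3,3} = +(-56) = -56.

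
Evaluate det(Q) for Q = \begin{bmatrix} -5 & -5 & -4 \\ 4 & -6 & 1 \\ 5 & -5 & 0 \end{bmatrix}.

Expand along row 3:
  + 5 · |-5 -4; -6 1| = 5·(-5 − 24) = -145
  − (-5) · |-5 -4; 4 1| = −(-5)·(-5 − (-16)) = 55
Sum: (-145) + (55) = -90

The determinant is -90.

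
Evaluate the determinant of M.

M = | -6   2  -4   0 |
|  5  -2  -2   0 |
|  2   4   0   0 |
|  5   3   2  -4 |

Expand along column 4 (it has 3 zeros):
  + (-4) · M_44   where M_44 = det([-6 2 -4; 5 -2 -2; 2 4 0]) = -152
det = (+1)·(-4)·(-152) = 608

|M| = 608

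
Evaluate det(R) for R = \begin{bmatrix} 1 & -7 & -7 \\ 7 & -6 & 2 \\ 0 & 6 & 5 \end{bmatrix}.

det(R) = -91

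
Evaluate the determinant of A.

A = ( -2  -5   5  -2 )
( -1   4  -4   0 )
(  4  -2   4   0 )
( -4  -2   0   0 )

Expand along column 4 (it has 3 zeros):
  − (-2) · M_14   where M_14 = det([-1 4 -4; 4 -2 4; -4 -2 0]) = -8
det = (-1)·(-2)·(-8) = -16

-16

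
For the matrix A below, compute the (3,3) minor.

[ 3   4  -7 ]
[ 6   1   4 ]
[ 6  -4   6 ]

-21

Delete row 3 and column 3; the remaining 2×2 submatrix is [3 4; 6 1].
Its determinant is 3·1 − 4·6 = -21.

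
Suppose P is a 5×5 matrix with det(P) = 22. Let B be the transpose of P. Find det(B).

22

det(Pᵀ) = det(P).
det(B) = (1)·(22) = 22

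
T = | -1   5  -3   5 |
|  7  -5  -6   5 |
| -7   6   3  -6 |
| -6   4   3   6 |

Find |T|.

det(T) = 840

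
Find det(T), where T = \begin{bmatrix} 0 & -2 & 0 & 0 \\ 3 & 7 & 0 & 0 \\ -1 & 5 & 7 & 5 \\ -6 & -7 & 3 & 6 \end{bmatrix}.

T is block lower-triangular with a 2×2 block and a 2×2 block on the diagonal, so its determinant equals the product of the determinants of the diagonal blocks.
det of the 2×2 block = 6
det of the 2×2 block = 27
det = (6)·(27) = 162

The determinant is 162.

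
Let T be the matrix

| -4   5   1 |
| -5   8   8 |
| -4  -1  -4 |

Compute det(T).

|T| = -127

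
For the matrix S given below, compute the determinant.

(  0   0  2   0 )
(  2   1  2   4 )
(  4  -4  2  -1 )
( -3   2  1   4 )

Expand along row 1 (it has 3 zeros):
  + (2) · M_13   where M_13 = det([2 1 4; 4 -4 -1; -3 2 4]) = -57
det = (+1)·(2)·(-57) = -114

-114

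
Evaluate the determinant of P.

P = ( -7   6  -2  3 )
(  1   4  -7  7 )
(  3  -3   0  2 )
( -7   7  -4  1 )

-247

Expand along row 3 (it has 1 zero):
  + (3) · M_31   where M_31 = det([6 -2 3; 4 -7 7; 7 -4 1]) = 135
  − (-3) · M_32   where M_32 = det([-7 -2 3; 1 -7 7; -7 -4 1]) = -206
  − (2) · M_34   where M_34 = det([-7 6 -2; 1 4 -7; -7 7 -4]) = 17
det = (+1)·(3)·(135) + (-1)·(-3)·(-206) + (-1)·(2)·(17) = -247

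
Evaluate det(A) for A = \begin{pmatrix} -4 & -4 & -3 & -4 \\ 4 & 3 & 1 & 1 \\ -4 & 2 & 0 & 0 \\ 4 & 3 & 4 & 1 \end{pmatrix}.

168

Expand along row 3 (it has 2 zeros):
  + (-4) · M_31   where M_31 = det([-4 -3 -4; 3 1 1; 3 4 1]) = -24
  − (2) · M_32   where M_32 = det([-4 -3 -4; 4 1 1; 4 4 1]) = -36
det = (+1)·(-4)·(-24) + (-1)·(2)·(-36) = 168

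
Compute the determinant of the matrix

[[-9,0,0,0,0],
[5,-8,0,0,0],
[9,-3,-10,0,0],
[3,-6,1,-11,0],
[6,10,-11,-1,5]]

The matrix is lower triangular, so the determinant is the product of the diagonal entries:
det = (-9) · (-8) · (-10) · (-11) · (5) = 39600

39600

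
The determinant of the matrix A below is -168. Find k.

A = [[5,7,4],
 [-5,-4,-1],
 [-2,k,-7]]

k = 3

Expanding along the column containing k, det(A) is linear in k: det(A) = (-15)·k + (-123).
Set (-15)·k + (-123) = -168  ⇒  (-15)·k = -45  ⇒  k = 3.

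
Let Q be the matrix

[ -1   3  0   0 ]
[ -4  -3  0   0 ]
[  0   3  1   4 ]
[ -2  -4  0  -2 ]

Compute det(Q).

The determinant is -30.

Q is block lower-triangular with a 2×2 block and a 2×2 block on the diagonal, so its determinant equals the product of the determinants of the diagonal blocks.
det of the 2×2 block = 15
det of the 2×2 block = -2
det = (15)·(-2) = -30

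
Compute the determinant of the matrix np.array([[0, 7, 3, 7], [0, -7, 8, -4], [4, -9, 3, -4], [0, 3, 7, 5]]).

Expand along column 1 (it has 3 zeros):
  + (4) · M_31   where M_31 = det([7 3 7; -7 8 -4; 3 7 5]) = 34
det = (+1)·(4)·(34) = 136

136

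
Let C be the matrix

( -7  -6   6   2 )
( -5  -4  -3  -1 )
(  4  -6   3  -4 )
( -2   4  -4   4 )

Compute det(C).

Expand along row 1:
  + (-7) · M_11   where M_11 = det([-4 -3 -1; -6 3 -4; 4 -4 4]) = -20
  − (-6) · M_12   where M_12 = det([-5 -3 -1; 4 3 -4; -2 -4 4]) = 54
  + (6) · M_13   where M_13 = det([-5 -4 -1; 4 -6 -4; -2 4 4]) = 68
  − (2) · M_14   where M_14 = det([-5 -4 -3; 4 -6 3; -2 4 -4]) = -112
det = (+1)·(-7)·(-20) + (-1)·(-6)·(54) + (+1)·(6)·(68) + (-1)·(2)·(-112) = 1096

det(C) = 1096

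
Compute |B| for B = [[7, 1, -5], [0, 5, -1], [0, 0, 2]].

70

B is upper triangular, so det(B) is the product of the diagonal entries:
det = (7) · (5) · (2) = 70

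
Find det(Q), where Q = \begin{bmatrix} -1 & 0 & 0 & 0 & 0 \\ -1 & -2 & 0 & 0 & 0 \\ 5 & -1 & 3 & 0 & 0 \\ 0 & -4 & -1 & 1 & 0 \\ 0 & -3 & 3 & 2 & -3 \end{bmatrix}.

The determinant is -18.

Q is lower triangular, so det(Q) is the product of the diagonal entries:
det = (-1) · (-2) · (3) · (1) · (-3) = -18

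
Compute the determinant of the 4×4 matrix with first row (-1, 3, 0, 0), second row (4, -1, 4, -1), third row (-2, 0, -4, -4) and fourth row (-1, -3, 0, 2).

Expand along row 1 (it has 2 zeros):
  + (-1) · M_11   where M_11 = det([-1 4 -1; 0 -4 -4; -3 0 2]) = 68
  − (3) · M_12   where M_12 = det([4 4 -1; -2 -4 -4; -1 0 2]) = 4
det = (+1)·(-1)·(68) + (-1)·(3)·(4) = -80

The determinant is -80.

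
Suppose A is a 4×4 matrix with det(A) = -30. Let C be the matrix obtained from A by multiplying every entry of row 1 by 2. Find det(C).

Scaling one row by 2 multiplies the determinant by 2.
det(C) = (2)·(-30) = -60

-60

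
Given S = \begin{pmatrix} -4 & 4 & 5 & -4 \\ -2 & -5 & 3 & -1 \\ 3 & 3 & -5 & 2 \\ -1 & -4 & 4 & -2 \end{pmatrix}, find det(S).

49

Expand along row 1:
  + (-4) · M_11   where M_11 = det([-5 3 -1; 3 -5 2; -4 4 -2]) = -8
  − (4) · M_12   where M_12 = det([-2 3 -1; 3 -5 2; -1 4 -2]) = 1
  + (5) · M_13   where M_13 = det([-2 -5 -1; 3 3 2; -1 -4 -2]) = -15
  − (-4) · M_14   where M_14 = det([-2 -5 3; 3 3 -5; -1 -4 4]) = 24
det = (+1)·(-4)·(-8) + (-1)·(4)·(1) + (+1)·(5)·(-15) + (-1)·(-4)·(24) = 49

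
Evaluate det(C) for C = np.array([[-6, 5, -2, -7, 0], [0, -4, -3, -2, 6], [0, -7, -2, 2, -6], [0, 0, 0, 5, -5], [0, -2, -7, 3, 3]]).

|C| = -5700

Expand along column 1 (it has 4 zeros):
  + (-6) · M_11   where M_11 = det([-4 -3 -2 6; -7 -2 2 -6; 0 0 5 -5; -2 -7 3 3]) = 950
det = (+1)·(-6)·(950) = -5700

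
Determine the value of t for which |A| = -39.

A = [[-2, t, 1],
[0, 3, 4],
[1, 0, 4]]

Expanding along the column containing t, det(A) is linear in t: det(A) = (4)·t + (-27).
Set (4)·t + (-27) = -39  ⇒  (4)·t = -12  ⇒  t = -3.

t = -3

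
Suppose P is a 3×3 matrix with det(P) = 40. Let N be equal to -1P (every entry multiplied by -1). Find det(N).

-40

For a 3×3 matrix, det(-1P) = (-1)^3·det(P) = -1·det(P).
det(N) = (-1)·(40) = -40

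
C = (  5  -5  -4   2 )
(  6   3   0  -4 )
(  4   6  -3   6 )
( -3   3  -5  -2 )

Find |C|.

Expand along row 2 (it has 1 zero):
  − (6) · M_21   where M_21 = det([-5 -4 2; 6 -3 6; 3 -5 -2]) = -342
  + (3) · M_22   where M_22 = det([5 -4 2; 4 -3 6; -3 -5 -2]) = 162
  + (-4) · M_24   where M_24 = det([5 -5 -4; 4 6 -3; -3 3 -5]) = -370
det = (-1)·(6)·(-342) + (+1)·(3)·(162) + (+1)·(-4)·(-370) = 4018

|C| = 4018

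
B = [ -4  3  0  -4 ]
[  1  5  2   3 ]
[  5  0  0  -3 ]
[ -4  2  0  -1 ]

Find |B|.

Expand along column 3 (it has 3 zeros):
  − (2) · M_23   where M_23 = det([-4 3 -4; 5 0 -3; -4 2 -1]) = -13
det = (-1)·(2)·(-13) = 26

|B| = 26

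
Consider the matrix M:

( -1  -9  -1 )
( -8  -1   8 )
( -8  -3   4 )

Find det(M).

Expand along column 1:
  + (-1) · |-1 8; -3 4| = (-1)·(-4 − (-24)) = -20
  − (-8) · |-9 -1; -3 4| = −(-8)·(-36 − 3) = -312
  + (-8) · |-9 -1; -1 8| = (-8)·(-72 − 1) = 584
Sum: (-20) + (-312) + (584) = 252

|M| = 252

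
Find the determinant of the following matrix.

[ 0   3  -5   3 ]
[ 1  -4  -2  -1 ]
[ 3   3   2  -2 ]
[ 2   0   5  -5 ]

151

Expand along row 1 (it has 1 zero):
  − (3) · M_12   where M_12 = det([1 -2 -1; 3 2 -2; 2 5 -5]) = -33
  + (-5) · M_13   where M_13 = det([1 -4 -1; 3 3 -2; 2 0 -5]) = -53
  − (3) · M_14   where M_14 = det([1 -4 -2; 3 3 2; 2 0 5]) = 71
det = (-1)·(3)·(-33) + (+1)·(-5)·(-53) + (-1)·(3)·(71) = 151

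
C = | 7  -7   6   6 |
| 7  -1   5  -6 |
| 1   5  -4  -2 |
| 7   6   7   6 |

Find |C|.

Expand along row 1:
  + (7) · M_11   where M_11 = det([-1 5 -6; 5 -4 -2; 6 7 6]) = -554
  − (-7) · M_12   where M_12 = det([7 5 -6; 1 -4 -2; 7 7 6]) = -380
  + (6) · M_13   where M_13 = det([7 -1 -6; 1 5 -2; 7 6 6]) = 488
  − (6) · M_14   where M_14 = det([7 -1 5; 1 5 -4; 7 6 7]) = 303
det = (+1)·(7)·(-554) + (-1)·(-7)·(-380) + (+1)·(6)·(488) + (-1)·(6)·(303) = -5428

det(C) = -5428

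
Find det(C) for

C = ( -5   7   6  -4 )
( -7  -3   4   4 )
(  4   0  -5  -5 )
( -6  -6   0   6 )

-576

Expand along row 3 (it has 1 zero):
  + (4) · M_31   where M_31 = det([7 6 -4; -3 4 4; -6 0 6]) = 36
  + (-5) · M_33   where M_33 = det([-5 7 -4; -7 -3 4; -6 -6 6]) = 0
  − (-5) · M_34   where M_34 = det([-5 7 6; -7 -3 4; -6 -6 0]) = -144
det = (+1)·(4)·(36) + (+1)·(-5)·(0) + (-1)·(-5)·(-144) = -576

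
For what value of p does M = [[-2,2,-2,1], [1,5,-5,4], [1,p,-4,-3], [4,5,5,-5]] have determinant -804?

Expanding along the row containing p, det(M) is linear in p: det(M) = (27)·p + (-858).
Set (27)·p + (-858) = -804  ⇒  (27)·p = 54  ⇒  p = 2.

2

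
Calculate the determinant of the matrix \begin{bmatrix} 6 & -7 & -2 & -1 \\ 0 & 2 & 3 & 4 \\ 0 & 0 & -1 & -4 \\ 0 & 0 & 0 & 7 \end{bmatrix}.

The matrix is upper triangular, so the determinant is the product of the diagonal entries:
det = (6) · (2) · (-1) · (7) = -84

-84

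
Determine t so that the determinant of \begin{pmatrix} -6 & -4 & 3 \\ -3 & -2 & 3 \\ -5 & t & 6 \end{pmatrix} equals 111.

Expanding along the row containing t, det(B) is linear in t: det(B) = (9)·t + (30).
Set (9)·t + (30) = 111  ⇒  (9)·t = 81  ⇒  t = 9.

t = 9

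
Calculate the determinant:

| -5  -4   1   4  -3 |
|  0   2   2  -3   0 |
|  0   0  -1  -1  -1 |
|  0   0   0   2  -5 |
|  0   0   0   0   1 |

20

The matrix is upper triangular, so the determinant is the product of the diagonal entries:
det = (-5) · (2) · (-1) · (2) · (1) = 20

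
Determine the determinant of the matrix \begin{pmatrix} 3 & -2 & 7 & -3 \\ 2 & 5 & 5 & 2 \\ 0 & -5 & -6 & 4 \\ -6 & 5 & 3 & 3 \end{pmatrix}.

-1909

Expand along row 3 (it has 1 zero):
  − (-5) · M_32   where M_32 = det([3 7 -3; 2 5 2; -6 3 3]) = -207
  + (-6) · M_33   where M_33 = det([3 -2 -3; 2 5 2; -6 5 3]) = -69
  − (4) · M_34   where M_34 = det([3 -2 7; 2 5 5; -6 5 3]) = 322
det = (-1)·(-5)·(-207) + (+1)·(-6)·(-69) + (-1)·(4)·(322) = -1909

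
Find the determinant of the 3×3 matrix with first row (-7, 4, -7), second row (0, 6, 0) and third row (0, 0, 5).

-210

The matrix is upper triangular, so the determinant is the product of the diagonal entries:
det = (-7) · (6) · (5) = -210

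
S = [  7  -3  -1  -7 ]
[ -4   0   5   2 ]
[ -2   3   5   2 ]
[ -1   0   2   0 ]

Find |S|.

39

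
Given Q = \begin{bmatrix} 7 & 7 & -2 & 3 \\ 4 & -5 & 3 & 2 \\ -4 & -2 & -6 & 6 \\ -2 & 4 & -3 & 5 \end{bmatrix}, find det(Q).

1974

Expand along row 1:
  + (7) · M_11   where M_11 = det([-5 3 2; -2 -6 6; 4 -3 5]) = 222
  − (7) · M_12   where M_12 = det([4 3 2; -4 -6 6; -2 -3 5]) = -24
  + (-2) · M_13   where M_13 = det([4 -5 2; -4 -2 6; -2 4 5]) = -216
  − (3) · M_14   where M_14 = det([4 -5 3; -4 -2 -6; -2 4 -3]) = 60
det = (+1)·(7)·(222) + (-1)·(7)·(-24) + (+1)·(-2)·(-216) + (-1)·(3)·(60) = 1974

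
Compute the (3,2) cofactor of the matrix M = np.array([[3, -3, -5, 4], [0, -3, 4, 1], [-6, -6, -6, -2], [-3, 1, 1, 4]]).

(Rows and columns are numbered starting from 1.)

-108

Delete row 3 and column 2; the remaining 3×3 submatrix is [3 -5 4; 0 4 1; -3 1 4].
Its determinant is 108.
The cofactor carries sign (−1)^(3+2) = −1, so C_{3,2} = −(108) = -108.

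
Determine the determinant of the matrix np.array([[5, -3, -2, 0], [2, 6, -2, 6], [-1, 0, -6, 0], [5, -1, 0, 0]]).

Expand along column 4 (it has 3 zeros):
  + (6) · M_24   where M_24 = det([5 -3 -2; -1 0 -6; 5 -1 0]) = 58
det = (+1)·(6)·(58) = 348

The determinant is 348.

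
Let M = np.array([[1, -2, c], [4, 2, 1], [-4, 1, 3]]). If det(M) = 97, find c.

5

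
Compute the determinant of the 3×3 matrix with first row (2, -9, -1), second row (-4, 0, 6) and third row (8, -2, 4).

-560

Expand along row 2:
  − (-4) · |-9 -1; -2 4| = −(-4)·(-36 − 2) = -152
  − 6 · |2 -9; 8 -2| = −6·(-4 − (-72)) = -408
Sum: (-152) + (-408) = -560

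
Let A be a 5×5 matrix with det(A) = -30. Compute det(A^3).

det(A^3) = (det A)^3 = (-30)^3 = -27000

-27000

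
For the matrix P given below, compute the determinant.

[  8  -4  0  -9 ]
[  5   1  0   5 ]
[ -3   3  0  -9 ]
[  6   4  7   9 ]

Expand along column 3 (it has 3 zeros):
  − (7) · M_43   where M_43 = det([8 -4 -9; 5 1 5; -3 3 -9]) = -474
det = (-1)·(7)·(-474) = 3318

|P| = 3318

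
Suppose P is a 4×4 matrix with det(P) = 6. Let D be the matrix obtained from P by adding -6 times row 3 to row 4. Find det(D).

6

Adding a multiple of one row to another leaves the determinant unchanged.
det(D) = (1)·(6) = 6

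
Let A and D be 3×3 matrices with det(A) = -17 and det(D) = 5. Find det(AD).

det(AD) = det(A)·det(D) = (-17)·(5) = -85

-85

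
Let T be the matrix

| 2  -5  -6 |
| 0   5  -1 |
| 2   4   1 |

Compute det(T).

Expand along row 2:
  + 5 · |2 -6; 2 1| = 5·(2 − (-12)) = 70
  − (-1) · |2 -5; 2 4| = −(-1)·(8 − (-10)) = 18
Sum: (70) + (18) = 88

The determinant is 88.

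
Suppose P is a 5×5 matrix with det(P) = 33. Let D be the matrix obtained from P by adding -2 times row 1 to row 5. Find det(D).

The determinant is 33.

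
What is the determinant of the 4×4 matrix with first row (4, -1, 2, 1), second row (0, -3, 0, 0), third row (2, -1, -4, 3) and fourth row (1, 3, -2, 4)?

Expand along row 2 (it has 3 zeros):
  + (-3) · M_22   where M_22 = det([4 2 1; 2 -4 3; 1 -2 4]) = -50
det = (+1)·(-3)·(-50) = 150

150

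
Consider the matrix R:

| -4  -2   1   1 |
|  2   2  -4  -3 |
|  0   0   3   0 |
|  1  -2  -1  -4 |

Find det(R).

|R| = 120

Expand along row 3 (it has 3 zeros):
  + (3) · M_33   where M_33 = det([-4 -2 1; 2 2 -3; 1 -2 -4]) = 40
det = (+1)·(3)·(40) = 120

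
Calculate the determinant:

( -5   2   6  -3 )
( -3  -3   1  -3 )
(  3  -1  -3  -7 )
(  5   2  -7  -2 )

Expand along row 1:
  + (-5) · M_11   where M_11 = det([-3 1 -3; -1 -3 -7; 2 -7 -2]) = 74
  − (2) · M_12   where M_12 = det([-3 1 -3; 3 -3 -7; 5 -7 -2]) = 118
  + (6) · M_13   where M_13 = det([-3 -3 -3; 3 -1 -7; 5 2 -2]) = 6
  − (-3) · M_14   where M_14 = det([-3 -3 1; 3 -1 -3; 5 2 -7]) = -46
det = (+1)·(-5)·(74) + (-1)·(2)·(118) + (+1)·(6)·(6) + (-1)·(-3)·(-46) = -708

-708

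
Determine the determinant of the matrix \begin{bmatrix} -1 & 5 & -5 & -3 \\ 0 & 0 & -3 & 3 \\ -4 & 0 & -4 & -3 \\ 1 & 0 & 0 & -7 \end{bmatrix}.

Expand along column 2 (it has 3 zeros):
  − (5) · M_12   where M_12 = det([0 -3 3; -4 -4 -3; 1 0 -7]) = 105
det = (-1)·(5)·(105) = -525

-525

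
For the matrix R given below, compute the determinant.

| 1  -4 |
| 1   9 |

det(R) = 1·9 − (-4)·1 = 9 − (-4) = 13

13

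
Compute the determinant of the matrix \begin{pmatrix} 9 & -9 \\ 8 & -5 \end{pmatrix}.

The determinant is 27.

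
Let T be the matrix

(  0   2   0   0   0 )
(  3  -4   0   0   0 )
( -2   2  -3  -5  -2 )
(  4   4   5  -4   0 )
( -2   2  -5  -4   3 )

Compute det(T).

|T| = -1146

T is block lower-triangular with a 2×2 block and a 3×3 block on the diagonal, so its determinant equals the product of the determinants of the diagonal blocks.
det of the 2×2 block = -6
det of the 3×3 block = 191
det = (-6)·(191) = -1146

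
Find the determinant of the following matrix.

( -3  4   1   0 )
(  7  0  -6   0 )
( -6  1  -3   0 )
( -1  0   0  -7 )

Expand along column 4 (it has 3 zeros):
  + (-7) · M_44   where M_44 = det([-3 4 1; 7 0 -6; -6 1 -3]) = 217
det = (+1)·(-7)·(217) = -1519

The determinant is -1519.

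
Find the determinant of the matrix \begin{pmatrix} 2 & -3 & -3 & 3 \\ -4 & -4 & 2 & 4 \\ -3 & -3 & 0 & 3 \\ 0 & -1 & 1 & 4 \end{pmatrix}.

Expand along row 3 (it has 1 zero):
  + (-3) · M_31   where M_31 = det([-3 -3 3; -4 2 4; -1 1 4]) = -54
  − (-3) · M_32   where M_32 = det([2 -3 3; -4 2 4; 0 1 4]) = -52
  − (3) · M_34   where M_34 = det([2 -3 -3; -4 -4 2; 0 -1 1]) = -28
det = (+1)·(-3)·(-54) + (-1)·(-3)·(-52) + (-1)·(3)·(-28) = 90

90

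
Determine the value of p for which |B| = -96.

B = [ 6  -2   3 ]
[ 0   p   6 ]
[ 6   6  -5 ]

Expanding along the row containing p, det(B) is linear in p: det(B) = (-48)·p + (-288).
Set (-48)·p + (-288) = -96  ⇒  (-48)·p = 192  ⇒  p = -4.

-4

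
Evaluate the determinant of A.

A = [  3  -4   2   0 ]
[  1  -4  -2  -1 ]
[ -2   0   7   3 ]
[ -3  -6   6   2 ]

Expand along row 1 (it has 1 zero):
  + (3) · M_11   where M_11 = det([-4 -2 -1; 0 7 3; -6 6 2]) = 10
  − (-4) · M_12   where M_12 = det([1 -2 -1; -2 7 3; -3 6 2]) = -3
  + (2) · M_13   where M_13 = det([1 -4 -1; -2 0 3; -3 -6 2]) = 26
det = (+1)·(3)·(10) + (-1)·(-4)·(-3) + (+1)·(2)·(26) = 70

70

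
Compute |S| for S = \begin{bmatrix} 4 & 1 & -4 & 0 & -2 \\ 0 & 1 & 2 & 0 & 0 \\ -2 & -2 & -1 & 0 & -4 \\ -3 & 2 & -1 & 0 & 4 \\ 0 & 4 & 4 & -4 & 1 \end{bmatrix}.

The determinant is -760.

Expand along column 4 (it has 4 zeros):
  − (-4) · M_54   where M_54 = det([4 1 -4 -2; 0 1 2 0; -2 -2 -1 -4; -3 2 -1 4]) = -190
det = (-1)·(-4)·(-190) = -760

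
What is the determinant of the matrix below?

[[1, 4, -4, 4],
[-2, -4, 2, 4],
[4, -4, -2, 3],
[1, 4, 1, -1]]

The determinant is -620.

Expand along row 1:
  + (1) · M_11   where M_11 = det([-4 2 4; -4 -2 3; 4 1 -1]) = 36
  − (4) · M_12   where M_12 = det([-2 2 4; 4 -2 3; 1 1 -1]) = 40
  + (-4) · M_13   where M_13 = det([-2 -4 4; 4 -4 3; 1 4 -1]) = 68
  − (4) · M_14   where M_14 = det([-2 -4 2; 4 -4 -2; 1 4 1]) = 56
det = (+1)·(1)·(36) + (-1)·(4)·(40) + (+1)·(-4)·(68) + (-1)·(4)·(56) = -620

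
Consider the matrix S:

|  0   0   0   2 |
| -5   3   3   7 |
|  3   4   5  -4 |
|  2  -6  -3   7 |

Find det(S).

Expand along row 1 (it has 3 zeros):
  − (2) · M_14   where M_14 = det([-5 3 3; 3 4 5; 2 -6 -3]) = -111
det = (-1)·(2)·(-111) = 222

The determinant is 222.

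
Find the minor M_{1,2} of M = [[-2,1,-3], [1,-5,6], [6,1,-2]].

-38

Delete row 1 and column 2; the remaining 2×2 submatrix is [1 6; 6 -2].
Its determinant is 1·(-2) − 6·6 = -38.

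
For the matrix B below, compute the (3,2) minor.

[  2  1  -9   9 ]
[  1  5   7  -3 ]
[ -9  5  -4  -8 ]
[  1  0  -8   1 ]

-133

Delete row 3 and column 2; the remaining 3×3 submatrix is [2 -9 9; 1 7 -3; 1 -8 1].
Its determinant is -133.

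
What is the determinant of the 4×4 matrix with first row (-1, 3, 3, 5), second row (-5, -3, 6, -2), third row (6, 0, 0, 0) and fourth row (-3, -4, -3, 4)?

1674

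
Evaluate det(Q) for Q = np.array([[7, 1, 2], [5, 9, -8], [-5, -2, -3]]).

|Q| = -176

Expand along column 1:
  + 7 · |9 -8; -2 -3| = 7·(-27 − 16) = -301
  − 5 · |1 2; -2 -3| = −5·(-3 − (-4)) = -5
  + (-5) · |1 2; 9 -8| = (-5)·(-8 − 18) = 130
Sum: (-301) + (-5) + (130) = -176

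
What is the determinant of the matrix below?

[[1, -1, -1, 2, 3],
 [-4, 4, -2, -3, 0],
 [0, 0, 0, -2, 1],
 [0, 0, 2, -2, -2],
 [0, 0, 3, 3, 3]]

The matrix is block upper-triangular with a 2×2 block and a 3×3 block on the diagonal, so its determinant equals the product of the determinants of the diagonal blocks.
det of the 2×2 block = 0
det of the 3×3 block = 36
det = (0)·(36) = 0

The determinant is 0.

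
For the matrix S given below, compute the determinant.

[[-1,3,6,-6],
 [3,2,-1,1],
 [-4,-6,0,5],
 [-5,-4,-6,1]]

|S| = -155

Expand along row 3 (it has 1 zero):
  + (-4) · M_31   where M_31 = det([3 6 -6; 2 -1 1; -4 -6 1]) = 75
  − (-6) · M_32   where M_32 = det([-1 6 -6; 3 -1 1; -5 -6 1]) = 85
  − (5) · M_34   where M_34 = det([-1 3 6; 3 2 -1; -5 -4 -6]) = 73
det = (+1)·(-4)·(75) + (-1)·(-6)·(85) + (-1)·(5)·(73) = -155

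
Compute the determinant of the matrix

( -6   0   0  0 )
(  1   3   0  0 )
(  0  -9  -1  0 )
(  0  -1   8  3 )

54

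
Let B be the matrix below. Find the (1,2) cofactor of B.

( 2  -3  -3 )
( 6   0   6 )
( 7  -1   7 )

The cofactor is 0.

Delete row 1 and column 2; the remaining 2×2 submatrix is [6 6; 7 7].
Its determinant is 6·7 − 6·7 = 0.
The cofactor carries sign (−1)^(1+2) = −1, so C_{1,2} = −(0) = 0.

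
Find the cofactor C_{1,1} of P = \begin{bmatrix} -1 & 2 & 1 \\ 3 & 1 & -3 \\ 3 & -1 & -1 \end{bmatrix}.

Delete row 1 and column 1; the remaining 2×2 submatrix is [1 -3; -1 -1].
Its determinant is 1·(-1) − (-3)·(-1) = -4.
The cofactor carries sign (−1)^(1+1) = +1, so C_{1,1} = +(-4) = -4.

The cofactor is -4.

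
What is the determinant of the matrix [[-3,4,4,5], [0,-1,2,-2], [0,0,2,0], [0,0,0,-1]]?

The matrix is upper triangular, so the determinant is the product of the diagonal entries:
det = (-3) · (-1) · (2) · (-1) = -6

-6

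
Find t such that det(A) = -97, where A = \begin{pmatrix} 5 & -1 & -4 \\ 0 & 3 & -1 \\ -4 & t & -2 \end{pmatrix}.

Expanding along the row containing t, det(A) is linear in t: det(A) = (5)·t + (-82).
Set (5)·t + (-82) = -97  ⇒  (5)·t = -15  ⇒  t = -3.

-3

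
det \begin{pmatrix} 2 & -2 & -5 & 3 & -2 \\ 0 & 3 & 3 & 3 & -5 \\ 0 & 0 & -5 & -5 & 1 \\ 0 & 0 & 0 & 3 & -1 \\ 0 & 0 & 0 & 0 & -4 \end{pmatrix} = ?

360

The matrix is upper triangular, so the determinant is the product of the diagonal entries:
det = (2) · (3) · (-5) · (3) · (-4) = 360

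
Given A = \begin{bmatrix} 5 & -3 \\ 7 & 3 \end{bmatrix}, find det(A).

36

det(A) = 5·3 − (-3)·7 = 15 − (-21) = 36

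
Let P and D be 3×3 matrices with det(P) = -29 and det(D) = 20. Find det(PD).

-580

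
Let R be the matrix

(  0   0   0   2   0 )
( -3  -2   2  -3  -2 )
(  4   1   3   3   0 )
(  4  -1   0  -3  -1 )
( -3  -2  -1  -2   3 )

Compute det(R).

|R| = 424

Expand along row 1 (it has 4 zeros):
  − (2) · M_14   where M_14 = det([-3 -2 2 -2; 4 1 3 0; 4 -1 0 -1; -3 -2 -1 3]) = -212
det = (-1)·(2)·(-212) = 424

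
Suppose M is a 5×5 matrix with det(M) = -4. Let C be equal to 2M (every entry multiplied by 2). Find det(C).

|C| = -128

For a 5×5 matrix, det(2M) = 2^5·det(M) = 32·det(M).
det(C) = (32)·(-4) = -128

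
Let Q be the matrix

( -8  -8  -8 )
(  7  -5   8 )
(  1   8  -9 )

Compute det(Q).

Expand along column 1:
  + (-8) · |-5 8; 8 -9| = (-8)·(45 − 64) = 152
  − 7 · |-8 -8; 8 -9| = −7·(72 − (-64)) = -952
  + 1 · |-8 -8; -5 8| = 1·(-64 − 40) = -104
Sum: (152) + (-952) + (-104) = -904

det(Q) = -904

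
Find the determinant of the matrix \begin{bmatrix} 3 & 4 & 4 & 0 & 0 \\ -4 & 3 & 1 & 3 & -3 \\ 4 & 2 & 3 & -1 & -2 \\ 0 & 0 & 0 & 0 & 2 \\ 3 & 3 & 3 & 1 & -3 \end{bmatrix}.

Expand along row 4 (it has 4 zeros):
  − (2) · M_45   where M_45 = det([3 4 4 0; -4 3 1 3; 4 2 3 -1; 3 3 3 1]) = 8
det = (-1)·(2)·(8) = -16

-16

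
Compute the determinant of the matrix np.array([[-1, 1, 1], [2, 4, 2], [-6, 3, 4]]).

The determinant is 0.

Expand along row 1:
  + (-1) · |4 2; 3 4| = (-1)·(16 − 6) = -10
  − 1 · |2 2; -6 4| = −1·(8 − (-12)) = -20
  + 1 · |2 4; -6 3| = 1·(6 − (-24)) = 30
Sum: (-10) + (-20) + (30) = 0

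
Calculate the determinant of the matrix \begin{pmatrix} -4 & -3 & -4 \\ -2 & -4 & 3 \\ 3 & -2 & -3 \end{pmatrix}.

Expand along row 1:
  + (-4) · |-4 3; -2 -3| = (-4)·(12 − (-6)) = -72
  − (-3) · |-2 3; 3 -3| = −(-3)·(6 − 9) = -9
  + (-4) · |-2 -4; 3 -2| = (-4)·(4 − (-12)) = -64
Sum: (-72) + (-9) + (-64) = -145

The determinant is -145.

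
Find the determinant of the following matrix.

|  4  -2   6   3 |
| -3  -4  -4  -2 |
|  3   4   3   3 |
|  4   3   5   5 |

37

Expand along row 1:
  + (4) · M_11   where M_11 = det([-4 -4 -2; 4 3 3; 3 5 5]) = 22
  − (-2) · M_12   where M_12 = det([-3 -4 -2; 3 3 3; 4 5 5]) = 6
  + (6) · M_13   where M_13 = det([-3 -4 -2; 3 4 3; 4 3 5]) = -7
  − (3) · M_14   where M_14 = det([-3 -4 -4; 3 4 3; 4 3 5]) = 7
det = (+1)·(4)·(22) + (-1)·(-2)·(6) + (+1)·(6)·(-7) + (-1)·(3)·(7) = 37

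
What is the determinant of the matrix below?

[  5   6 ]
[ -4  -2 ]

det = 5·(-2) − 6·(-4) = -10 − (-24) = 14

14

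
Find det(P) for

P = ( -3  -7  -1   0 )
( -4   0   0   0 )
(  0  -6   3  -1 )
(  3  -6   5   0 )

|P| = -164

Expand along row 2 (it has 3 zeros):
  − (-4) · M_21   where M_21 = det([-7 -1 0; -6 3 -1; -6 5 0]) = -41
det = (-1)·(-4)·(-41) = -164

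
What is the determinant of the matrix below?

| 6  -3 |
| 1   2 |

det = 6·2 − (-3)·1 = 12 − (-3) = 15

15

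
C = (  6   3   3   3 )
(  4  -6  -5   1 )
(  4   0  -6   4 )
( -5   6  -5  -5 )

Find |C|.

-2142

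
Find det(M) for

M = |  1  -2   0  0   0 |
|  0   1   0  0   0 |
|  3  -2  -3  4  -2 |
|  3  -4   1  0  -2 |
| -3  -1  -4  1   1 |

M is block lower-triangular with a 2×2 block and a 3×3 block on the diagonal, so its determinant equals the product of the determinants of the diagonal blocks.
det of the 2×2 block = 1
det of the 3×3 block = 20
det = (1)·(20) = 20

|M| = 20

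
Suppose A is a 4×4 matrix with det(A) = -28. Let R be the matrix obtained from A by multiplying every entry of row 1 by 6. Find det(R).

|R| = -168

Scaling one row by 6 multiplies the determinant by 6.
det(R) = (6)·(-28) = -168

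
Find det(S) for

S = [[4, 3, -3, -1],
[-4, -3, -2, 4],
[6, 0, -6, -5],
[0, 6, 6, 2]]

Expand along row 3 (it has 1 zero):
  + (6) · M_31   where M_31 = det([3 -3 -1; -3 -2 4; 6 6 2]) = -168
  + (-6) · M_33   where M_33 = det([4 3 -1; -4 -3 4; 0 6 2]) = -72
  − (-5) · M_34   where M_34 = det([4 3 -3; -4 -3 -2; 0 6 6]) = 120
det = (+1)·(6)·(-168) + (+1)·(-6)·(-72) + (-1)·(-5)·(120) = 24

|S| = 24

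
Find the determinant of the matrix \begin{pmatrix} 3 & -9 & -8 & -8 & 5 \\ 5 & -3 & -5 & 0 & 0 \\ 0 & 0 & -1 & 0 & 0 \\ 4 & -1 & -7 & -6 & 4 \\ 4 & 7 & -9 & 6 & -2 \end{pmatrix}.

436

Expand along row 3 (it has 4 zeros):
  + (-1) · M_33   where M_33 = det([3 -9 -8 5; 5 -3 0 0; 4 -1 -6 4; 4 7 6 -2]) = -436
det = (+1)·(-1)·(-436) = 436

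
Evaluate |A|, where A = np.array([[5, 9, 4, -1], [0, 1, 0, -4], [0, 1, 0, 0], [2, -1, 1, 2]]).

The determinant is 12.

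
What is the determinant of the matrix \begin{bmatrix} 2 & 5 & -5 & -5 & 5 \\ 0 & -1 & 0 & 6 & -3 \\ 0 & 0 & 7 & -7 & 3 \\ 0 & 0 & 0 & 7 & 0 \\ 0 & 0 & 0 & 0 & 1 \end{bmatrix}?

The matrix is upper triangular, so the determinant is the product of the diagonal entries:
det = (2) · (-1) · (7) · (7) · (1) = -98

-98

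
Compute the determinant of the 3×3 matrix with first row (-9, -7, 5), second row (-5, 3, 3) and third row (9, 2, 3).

Expand along row 1:
  + (-9) · |3 3; 2 3| = (-9)·(9 − 6) = -27
  − (-7) · |-5 3; 9 3| = −(-7)·(-15 − 27) = -294
  + 5 · |-5 3; 9 2| = 5·(-10 − 27) = -185
Sum: (-27) + (-294) + (-185) = -506

-506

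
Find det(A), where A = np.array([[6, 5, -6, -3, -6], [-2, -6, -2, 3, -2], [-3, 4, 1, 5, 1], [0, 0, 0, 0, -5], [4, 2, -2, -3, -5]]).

1050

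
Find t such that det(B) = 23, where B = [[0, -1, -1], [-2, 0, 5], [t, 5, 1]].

t = -3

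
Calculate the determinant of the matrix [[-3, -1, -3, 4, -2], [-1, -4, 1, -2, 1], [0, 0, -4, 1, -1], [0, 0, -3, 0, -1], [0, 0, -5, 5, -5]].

The matrix is block upper-triangular with a 2×2 block and a 3×3 block on the diagonal, so its determinant equals the product of the determinants of the diagonal blocks.
det of the 2×2 block = 11
det of the 3×3 block = -15
det = (11)·(-15) = -165

The determinant is -165.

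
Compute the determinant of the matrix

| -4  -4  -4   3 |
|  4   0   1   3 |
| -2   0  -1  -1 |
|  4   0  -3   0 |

56

Expand along column 2 (it has 3 zeros):
  − (-4) · M_12   where M_12 = det([4 1 3; -2 -1 -1; 4 -3 0]) = 14
det = (-1)·(-4)·(14) = 56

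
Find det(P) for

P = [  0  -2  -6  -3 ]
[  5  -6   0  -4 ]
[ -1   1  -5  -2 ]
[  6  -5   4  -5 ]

Expand along row 1 (it has 1 zero):
  − (-2) · M_12   where M_12 = det([5 0 -4; -1 -5 -2; 6 4 -5]) = 61
  + (-6) · M_13   where M_13 = det([5 -6 -4; -1 1 -2; 6 -5 -5]) = 31
  − (-3) · M_14   where M_14 = det([5 -6 0; -1 1 -5; 6 -5 4]) = 51
det = (-1)·(-2)·(61) + (+1)·(-6)·(31) + (-1)·(-3)·(51) = 89

The determinant is 89.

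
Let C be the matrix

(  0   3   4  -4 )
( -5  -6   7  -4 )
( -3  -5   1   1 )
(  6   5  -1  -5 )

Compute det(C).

Expand along row 1 (it has 1 zero):
  − (3) · M_12   where M_12 = det([-5 7 -4; -3 1 1; 6 -1 -5]) = -31
  + (4) · M_13   where M_13 = det([-5 -6 -4; -3 -5 1; 6 5 -5]) = -106
  − (-4) · M_14   where M_14 = det([-5 -6 7; -3 -5 1; 6 5 -1]) = 87
det = (-1)·(3)·(-31) + (+1)·(4)·(-106) + (-1)·(-4)·(87) = 17

17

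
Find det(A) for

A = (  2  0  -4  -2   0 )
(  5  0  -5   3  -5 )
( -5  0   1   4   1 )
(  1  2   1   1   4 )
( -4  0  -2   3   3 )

The determinant is 524.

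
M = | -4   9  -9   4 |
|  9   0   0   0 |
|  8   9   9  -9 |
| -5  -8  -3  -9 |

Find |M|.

Expand along row 2 (it has 3 zeros):
  − (9) · M_21   where M_21 = det([9 -9 4; 9 9 -9; -8 -3 -9]) = -2169
det = (-1)·(9)·(-2169) = 19521

|M| = 19521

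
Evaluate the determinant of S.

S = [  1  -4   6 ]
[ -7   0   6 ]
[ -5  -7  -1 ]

484

Expand along column 2:
  − (-4) · |-7 6; -5 -1| = −(-4)·(7 − (-30)) = 148
  − (-7) · |1 6; -7 6| = −(-7)·(6 − (-42)) = 336
Sum: (148) + (336) = 484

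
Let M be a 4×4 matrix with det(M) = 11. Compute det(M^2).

det(M^2) = (det M)^2 = (11)^2 = 121

121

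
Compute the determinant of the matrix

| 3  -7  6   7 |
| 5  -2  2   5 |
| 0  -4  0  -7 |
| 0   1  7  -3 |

Expand along row 3 (it has 2 zeros):
  − (-4) · M_32   where M_32 = det([3 6 7; 5 2 5; 0 7 -3]) = 212
  − (-7) · M_34   where M_34 = det([3 -7 6; 5 -2 2; 0 1 7]) = 227
det = (-1)·(-4)·(212) + (-1)·(-7)·(227) = 2437

2437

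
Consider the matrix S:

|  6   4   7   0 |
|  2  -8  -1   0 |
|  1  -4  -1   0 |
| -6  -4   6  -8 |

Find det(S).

Expand along column 4 (it has 3 zeros):
  + (-8) · M_44   where M_44 = det([6 4 7; 2 -8 -1; 1 -4 -1]) = 28
det = (+1)·(-8)·(28) = -224

-224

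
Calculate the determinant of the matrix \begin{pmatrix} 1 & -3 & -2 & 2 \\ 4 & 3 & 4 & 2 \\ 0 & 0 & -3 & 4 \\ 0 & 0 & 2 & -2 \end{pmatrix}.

-30

The matrix is block upper-triangular with a 2×2 block and a 2×2 block on the diagonal, so its determinant equals the product of the determinants of the diagonal blocks.
det of the 2×2 block = 15
det of the 2×2 block = -2
det = (15)·(-2) = -30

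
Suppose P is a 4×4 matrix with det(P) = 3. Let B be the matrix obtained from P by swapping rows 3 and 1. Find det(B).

-3

Swapping two rows multiplies the determinant by −1.
det(B) = (-1)·(3) = -3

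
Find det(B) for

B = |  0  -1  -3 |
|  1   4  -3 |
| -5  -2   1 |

Expand along column 1:
  − 1 · |-1 -3; -2 1| = −1·(-1 − 6) = 7
  + (-5) · |-1 -3; 4 -3| = (-5)·(3 − (-12)) = -75
Sum: (7) + (-75) = -68

-68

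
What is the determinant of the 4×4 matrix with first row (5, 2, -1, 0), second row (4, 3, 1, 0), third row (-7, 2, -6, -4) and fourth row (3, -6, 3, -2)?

550

Expand along column 4 (it has 2 zeros):
  − (-4) · M_34   where M_34 = det([5 2 -1; 4 3 1; 3 -6 3]) = 90
  + (-2) · M_44   where M_44 = det([5 2 -1; 4 3 1; -7 2 -6]) = -95
det = (-1)·(-4)·(90) + (+1)·(-2)·(-95) = 550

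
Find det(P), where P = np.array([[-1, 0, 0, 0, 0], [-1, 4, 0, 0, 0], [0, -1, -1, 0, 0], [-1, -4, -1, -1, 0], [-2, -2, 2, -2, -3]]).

12

P is lower triangular, so det(P) is the product of the diagonal entries:
det = (-1) · (4) · (-1) · (-1) · (-3) = 12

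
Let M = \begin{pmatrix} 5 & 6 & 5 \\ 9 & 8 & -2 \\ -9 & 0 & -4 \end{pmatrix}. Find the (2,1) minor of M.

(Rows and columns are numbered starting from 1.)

-24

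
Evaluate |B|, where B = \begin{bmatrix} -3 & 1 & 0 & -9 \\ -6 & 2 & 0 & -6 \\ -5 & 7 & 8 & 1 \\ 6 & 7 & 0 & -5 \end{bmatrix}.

det(B) = 2592

Expand along column 3 (it has 3 zeros):
  + (8) · M_33   where M_33 = det([-3 1 -9; -6 2 -6; 6 7 -5]) = 324
det = (+1)·(8)·(324) = 2592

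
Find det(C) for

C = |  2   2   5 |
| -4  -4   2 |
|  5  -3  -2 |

Expand along column 1:
  + 2 · |-4 2; -3 -2| = 2·(8 − (-6)) = 28
  − (-4) · |2 5; -3 -2| = −(-4)·(-4 − (-15)) = 44
  + 5 · |2 5; -4 2| = 5·(4 − (-20)) = 120
Sum: (28) + (44) + (120) = 192

|C| = 192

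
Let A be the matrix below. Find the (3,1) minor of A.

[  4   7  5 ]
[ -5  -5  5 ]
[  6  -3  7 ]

Delete row 3 and column 1; the remaining 2×2 submatrix is [7 5; -5 5].
Its determinant is 7·5 − 5·(-5) = 60.

60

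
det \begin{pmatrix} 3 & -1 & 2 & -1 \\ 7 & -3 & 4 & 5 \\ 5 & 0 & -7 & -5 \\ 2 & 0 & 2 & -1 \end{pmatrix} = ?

168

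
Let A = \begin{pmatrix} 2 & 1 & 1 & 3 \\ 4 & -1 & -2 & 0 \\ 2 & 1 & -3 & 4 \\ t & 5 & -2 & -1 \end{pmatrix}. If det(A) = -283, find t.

-3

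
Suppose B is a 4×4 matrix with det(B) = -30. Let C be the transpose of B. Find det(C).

det(Bᵀ) = det(B).
det(C) = (1)·(-30) = -30

The determinant is -30.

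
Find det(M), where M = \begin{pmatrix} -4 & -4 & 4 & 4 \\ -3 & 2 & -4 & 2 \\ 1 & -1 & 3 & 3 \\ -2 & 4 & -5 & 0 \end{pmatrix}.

|M| = 120

Expand along row 4 (it has 1 zero):
  − (-2) · M_41   where M_41 = det([-4 4 4; 2 -4 2; -1 3 3]) = 48
  + (4) · M_42   where M_42 = det([-4 4 4; -3 -4 2; 1 3 3]) = 96
  − (-5) · M_43   where M_43 = det([-4 -4 4; -3 2 2; 1 -1 3]) = -72
det = (-1)·(-2)·(48) + (+1)·(4)·(96) + (-1)·(-5)·(-72) = 120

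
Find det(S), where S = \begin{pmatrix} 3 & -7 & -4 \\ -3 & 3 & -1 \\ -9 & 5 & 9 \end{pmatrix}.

det(S) = -204

Expand along row 1:
  + 3 · |3 -1; 5 9| = 3·(27 − (-5)) = 96
  − (-7) · |-3 -1; -9 9| = −(-7)·(-27 − 9) = -252
  + (-4) · |-3 3; -9 5| = (-4)·(-15 − (-27)) = -48
Sum: (96) + (-252) + (-48) = -204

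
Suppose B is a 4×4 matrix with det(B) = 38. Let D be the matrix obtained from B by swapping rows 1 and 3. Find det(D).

det(D) = -38

Swapping two rows multiplies the determinant by −1.
det(D) = (-1)·(38) = -38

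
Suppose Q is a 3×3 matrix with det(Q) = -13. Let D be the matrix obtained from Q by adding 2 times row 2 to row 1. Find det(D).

-13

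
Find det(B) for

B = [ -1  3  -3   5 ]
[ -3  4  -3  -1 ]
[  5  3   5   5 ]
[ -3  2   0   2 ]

The determinant is 628.

Expand along row 4 (it has 1 zero):
  − (-3) · M_41   where M_41 = det([3 -3 5; 4 -3 -1; 3 5 5]) = 184
  + (2) · M_42   where M_42 = det([-1 -3 5; -3 -3 -1; 5 5 5]) = -20
  + (2) · M_44   where M_44 = det([-1 3 -3; -3 4 -3; 5 3 5]) = 58
det = (-1)·(-3)·(184) + (+1)·(2)·(-20) + (+1)·(2)·(58) = 628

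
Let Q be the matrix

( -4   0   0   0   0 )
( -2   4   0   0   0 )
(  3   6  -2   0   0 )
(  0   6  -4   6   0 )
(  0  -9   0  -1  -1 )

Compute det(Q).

Q is lower triangular, so det(Q) is the product of the diagonal entries:
det = (-4) · (4) · (-2) · (6) · (-1) = -192

|Q| = -192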